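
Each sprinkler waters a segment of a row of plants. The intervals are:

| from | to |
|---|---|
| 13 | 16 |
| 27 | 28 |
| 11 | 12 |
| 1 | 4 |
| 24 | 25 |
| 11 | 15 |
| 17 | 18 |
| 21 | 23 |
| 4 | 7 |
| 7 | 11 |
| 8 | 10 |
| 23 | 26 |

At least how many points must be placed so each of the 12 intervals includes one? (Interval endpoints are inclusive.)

8

Process intervals by earliest right end; each time one isn't hit yet, stab at its right endpoint.
By right end: [1,4]  [4,7]  [8,10]  [7,11]  [11,12]  [11,15]  [13,16]  [17,18]  [21,23]  [24,25]  [23,26]  [27,28]
[1,4] uncovered → point at 4; [8,10] uncovered → point at 10; [11,12] uncovered → point at 12; [13,16] uncovered → point at 16; [17,18] uncovered → point at 18; [21,23] uncovered → point at 23; [24,25] uncovered → point at 25; [27,28] uncovered → point at 28.
Points: 4, 10, 12, 16, 18, 23, 25, 28 (8 total).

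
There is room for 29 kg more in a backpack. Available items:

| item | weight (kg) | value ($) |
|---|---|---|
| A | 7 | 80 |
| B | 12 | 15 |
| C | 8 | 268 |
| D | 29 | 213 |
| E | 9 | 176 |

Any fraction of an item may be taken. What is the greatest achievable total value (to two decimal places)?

Sort by value per unit weight and fill in that order.
Ratios (sorted): C 33.50, E 19.56, A 11.43, D 7.34, B 1.25
take C (8 @ 268); take E (9 @ 176); take A (7 @ 80); take 5/29 of D → 36.72. Capacity used 29/29.
Total value = 560.72

560.72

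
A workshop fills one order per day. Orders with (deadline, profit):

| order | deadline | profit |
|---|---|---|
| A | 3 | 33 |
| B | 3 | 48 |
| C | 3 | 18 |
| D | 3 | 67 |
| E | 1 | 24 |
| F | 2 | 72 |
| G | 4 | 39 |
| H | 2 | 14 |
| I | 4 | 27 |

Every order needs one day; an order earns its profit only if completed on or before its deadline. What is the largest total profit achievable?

By profit: F(d2,72), D(d3,67), B(d3,48), G(d4,39), A(d3,33), I(d4,27), E(d1,24), C(d3,18), H(d2,14)
F→slot 2; D→slot 3; B→slot 1; G→slot 4; A skipped; I skipped; E skipped; C skipped; H skipped.
Profit = 48 + 72 + 67 + 39 = 226

226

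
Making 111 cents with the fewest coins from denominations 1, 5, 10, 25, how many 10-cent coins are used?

1

Greedy: take as many of the largest coin as possible, then repeat with the remainder.
111 = 4×25 + 1×10 + 1×1
Count of 10: 1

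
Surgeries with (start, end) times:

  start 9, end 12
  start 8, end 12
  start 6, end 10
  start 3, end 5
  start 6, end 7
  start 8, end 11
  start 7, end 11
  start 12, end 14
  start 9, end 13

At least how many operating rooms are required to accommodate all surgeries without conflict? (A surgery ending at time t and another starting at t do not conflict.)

6

starts: [3, 6, 6, 7, 8, 8, 9, 9, 12]
ends:   [5, 7, 10, 11, 11, 12, 12, 13, 14]
s3→1 e5→0 s6→1 s6→2 e7→1 s7→2 s8→3 s8→4 s9→5 s9→6  — peak 6.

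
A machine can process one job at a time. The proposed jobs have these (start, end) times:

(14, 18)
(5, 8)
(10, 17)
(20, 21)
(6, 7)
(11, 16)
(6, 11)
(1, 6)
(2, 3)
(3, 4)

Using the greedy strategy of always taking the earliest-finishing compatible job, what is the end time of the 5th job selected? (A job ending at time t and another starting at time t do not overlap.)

21

Greedy by earliest finish: after sorting by end time, pick each interval compatible with the last pick.
Sorted by end: (2,3)  (3,4)  (1,6)  (6,7)  (5,8)  (6,11)  (11,16)  (10,17)  (14,18)  (20,21)
take (2,3); take (3,4); take (6,7); skip (5,8); take (11,16); skip (10,17); take (20,21).
Selected: (2,3) (3,4) (6,7) (11,16) (20,21)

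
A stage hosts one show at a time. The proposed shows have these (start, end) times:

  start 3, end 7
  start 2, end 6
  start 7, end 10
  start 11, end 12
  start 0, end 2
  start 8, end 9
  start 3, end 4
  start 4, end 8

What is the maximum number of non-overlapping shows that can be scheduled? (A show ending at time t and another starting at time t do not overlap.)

5

By end time: (0,2), (3,4), (2,6), (3,7), (4,8), (8,9), (7,10), (11,12).
Pick (0,2); next start ≥ 2 → (3,4); next start ≥ 4 → (4,8); next start ≥ 8 → (8,9); next start ≥ 9 → (11,12).
Selected 5 shows.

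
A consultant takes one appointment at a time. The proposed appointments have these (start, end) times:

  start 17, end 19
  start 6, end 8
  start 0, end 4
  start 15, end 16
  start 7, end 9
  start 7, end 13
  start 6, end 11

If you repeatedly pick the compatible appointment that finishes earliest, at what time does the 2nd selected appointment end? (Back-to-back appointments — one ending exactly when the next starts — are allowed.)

Sort by end time and greedily take each interval whose start is ≥ the last chosen end.
Sorted by end: (0,4)  (6,8)  (7,9)  (6,11)  (7,13)  (15,16)  (17,19)
take (0,4); take (6,8); skip (6,11); skip (7,13); take (15,16); take (17,19).
Selected: (0,4) (6,8) (15,16) (17,19)

8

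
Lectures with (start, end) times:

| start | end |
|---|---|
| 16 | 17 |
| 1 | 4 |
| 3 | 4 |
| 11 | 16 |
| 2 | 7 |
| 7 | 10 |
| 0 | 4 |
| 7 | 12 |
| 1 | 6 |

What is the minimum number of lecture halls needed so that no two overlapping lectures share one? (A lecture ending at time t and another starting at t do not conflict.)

The answer is the maximum number of intervals overlapping at any instant.
starts: [0, 1, 1, 2, 3, 7, 7, 11, 16]
ends:   [4, 4, 4, 6, 7, 10, 12, 16, 17]
s0→1 s1→2 s1→3 s2→4 s3→5  — peak 5.

5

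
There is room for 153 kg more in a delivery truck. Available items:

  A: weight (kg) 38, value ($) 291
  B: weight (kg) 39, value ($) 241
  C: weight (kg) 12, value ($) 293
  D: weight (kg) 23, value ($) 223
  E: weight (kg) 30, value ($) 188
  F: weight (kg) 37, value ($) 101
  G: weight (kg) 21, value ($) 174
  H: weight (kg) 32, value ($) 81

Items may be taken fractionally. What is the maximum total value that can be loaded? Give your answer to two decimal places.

Sort by value per unit weight and fill in that order.
Ratios (sorted): C 24.42, D 9.70, G 8.29, A 7.66, E 6.27, B 6.18, F 2.73, H 2.53
take C (12 @ 293); take D (23 @ 223); take G (21 @ 174); take A (38 @ 291); take E (30 @ 188); take 29/39 of B → 179.21. Capacity used 153/153.
Total value = 1348.21

1348.21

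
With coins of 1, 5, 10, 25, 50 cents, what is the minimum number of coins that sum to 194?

194 = 3×50 + 1×25 + 1×10 + 1×5 + 4×1
Total coins = 3 + 1 + 1 + 1 + 4 = 10

10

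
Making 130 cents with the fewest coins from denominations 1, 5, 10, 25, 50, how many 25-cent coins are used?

130 − 2×50→30 − 1×25→5 − 1×5→0
Count of 25: 1

1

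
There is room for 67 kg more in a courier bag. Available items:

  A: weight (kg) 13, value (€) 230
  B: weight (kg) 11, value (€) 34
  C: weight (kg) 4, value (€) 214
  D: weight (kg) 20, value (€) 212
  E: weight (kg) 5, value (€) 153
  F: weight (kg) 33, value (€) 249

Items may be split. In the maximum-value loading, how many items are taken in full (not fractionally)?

Sort by value per unit weight and fill in that order.
Order: C (214/4=53.50) > E (153/5=30.60) > A (230/13=17.69) > D (212/20=10.60) > F (249/33=7.55) > B (34/11=3.09)
Fill: take C (4 @ 214) → take E (5 @ 153) → take A (13 @ 230) → take D (20 @ 212) → take 25/33 of F → 188.64; 67/67 used.
4 item(s) taken whole; one partial (take 25/33 of F).

4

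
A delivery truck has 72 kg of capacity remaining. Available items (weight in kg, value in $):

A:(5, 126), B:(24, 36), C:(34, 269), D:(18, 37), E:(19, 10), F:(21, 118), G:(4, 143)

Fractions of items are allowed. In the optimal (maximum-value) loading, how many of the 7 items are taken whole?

Greedy by value/weight ratio, highest first.
Order: G (143/4=35.75) > A (126/5=25.20) > C (269/34=7.91) > F (118/21=5.62) > D (37/18=2.06) > B (36/24=1.50) > E (10/19=0.53)
Fill: take G (4 @ 143) → take A (5 @ 126) → take C (34 @ 269) → take F (21 @ 118) → take 8/18 of D → 16.44; 72/72 used.
4 item(s) taken whole; one partial (take 8/18 of D).

4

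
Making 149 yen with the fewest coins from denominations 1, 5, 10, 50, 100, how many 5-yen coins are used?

1

Greedy: take as many of the largest coin as possible, then repeat with the remainder.
149 − 1×100→49 − 4×10→9 − 1×5→4 − 4×1→0
Count of 5: 1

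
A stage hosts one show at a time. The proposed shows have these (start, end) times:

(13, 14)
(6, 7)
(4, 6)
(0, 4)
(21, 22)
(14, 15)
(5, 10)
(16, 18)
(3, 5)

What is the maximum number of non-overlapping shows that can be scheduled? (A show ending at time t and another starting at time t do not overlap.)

Sorted by end: (0,4)  (3,5)  (4,6)  (6,7)  (5,10)  (13,14)  (14,15)  (16,18)  (21,22)
take (0,4); take (4,6); take (6,7); take (13,14); take (14,15); take (16,18); take (21,22).
Selected 7 shows.

7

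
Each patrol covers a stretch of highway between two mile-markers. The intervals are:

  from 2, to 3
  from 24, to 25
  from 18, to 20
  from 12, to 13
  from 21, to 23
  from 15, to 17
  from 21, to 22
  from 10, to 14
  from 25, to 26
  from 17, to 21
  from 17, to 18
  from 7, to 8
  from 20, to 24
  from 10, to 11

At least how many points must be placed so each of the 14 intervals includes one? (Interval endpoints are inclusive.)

8

Sorted: [2,3] [7,8] [10,11] [12,13] [10,14] [15,17] [17,18] [18,20] [17,21] [21,22] [21,23] [20,24] [24,25] [25,26]
{[2,3]} hit by 3; {[7,8]} hit by 8; {[10,11]} hit by 11; {[12,13],[10,14]} hit by 13; {[15,17],[17,18]} hit by 17; {[18,20],[17,21]} hit by 20; {[21,22],[21,23],[20,24]} hit by 22; {[24,25],[25,26]} hit by 25.
Points: 3, 8, 11, 13, 17, 20, 22, 25 (8 total).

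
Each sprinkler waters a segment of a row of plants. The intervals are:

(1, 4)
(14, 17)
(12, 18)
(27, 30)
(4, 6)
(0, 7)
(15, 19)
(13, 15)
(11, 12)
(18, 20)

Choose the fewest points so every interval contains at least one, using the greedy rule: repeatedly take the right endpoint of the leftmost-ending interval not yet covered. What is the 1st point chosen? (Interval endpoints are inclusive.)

4

Sorted: [1,4] [4,6] [0,7] [11,12] [13,15] [14,17] [12,18] [15,19] [18,20] [27,30]
{[1,4],[4,6],[0,7]} hit by 4; {[11,12]} hit by 12; {[13,15],[14,17],[12,18],[15,19]} hit by 15; {[18,20]} hit by 20; {[27,30]} hit by 30.
Points: 4, 12, 15, 20, 30 (5 total).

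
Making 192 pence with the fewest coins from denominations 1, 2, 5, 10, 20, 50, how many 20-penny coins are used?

Greedy: take as many of the largest coin as possible, then repeat with the remainder.
192 = 3×50 + 2×20 + 1×2
Count of 20: 2

2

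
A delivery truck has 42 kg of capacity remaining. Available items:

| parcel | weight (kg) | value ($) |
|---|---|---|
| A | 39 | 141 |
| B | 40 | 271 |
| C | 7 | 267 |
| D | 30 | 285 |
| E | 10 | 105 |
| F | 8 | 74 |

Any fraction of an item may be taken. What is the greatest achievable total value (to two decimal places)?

609.50

Ratios (sorted): C 38.14, E 10.50, D 9.50, F 9.25, B 6.78, A 3.62
take C (7 @ 267); take E (10 @ 105); take 25/30 of D → 237.50. Capacity used 42/42.
Total value = 609.50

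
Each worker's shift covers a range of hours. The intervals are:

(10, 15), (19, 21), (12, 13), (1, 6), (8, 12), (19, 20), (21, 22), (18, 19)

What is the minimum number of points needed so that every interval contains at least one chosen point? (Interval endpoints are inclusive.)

4

Process intervals by earliest right end; each time one isn't hit yet, stab at its right endpoint.
Sorted: [1,6] [8,12] [12,13] [10,15] [18,19] [19,20] [19,21] [21,22]
{[1,6]} hit by 6; {[8,12],[12,13],[10,15]} hit by 12; {[18,19],[19,20],[19,21]} hit by 19; {[21,22]} hit by 22.
Points: 6, 12, 19, 22 (4 total).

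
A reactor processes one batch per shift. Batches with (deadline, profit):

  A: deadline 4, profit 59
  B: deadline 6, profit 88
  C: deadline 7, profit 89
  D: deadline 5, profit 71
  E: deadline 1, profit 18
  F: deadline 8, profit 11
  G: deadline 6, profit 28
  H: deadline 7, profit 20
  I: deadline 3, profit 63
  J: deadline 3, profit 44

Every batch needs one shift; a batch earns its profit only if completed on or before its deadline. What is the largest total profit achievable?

Sort by profit descending; place each in the latest free slot ≤ its deadline.
By profit: C(d7,89), B(d6,88), D(d5,71), I(d3,63), A(d4,59), J(d3,44), G(d6,28), H(d7,20), E(d1,18), F(d8,11)
C→slot 7; B→slot 6; D→slot 5; I→slot 3; A→slot 4; J→slot 2; G→slot 1; H skipped; E skipped; F→slot 8.
Profit = 28 + 44 + 63 + 59 + 71 + 88 + 89 + 11 = 453

453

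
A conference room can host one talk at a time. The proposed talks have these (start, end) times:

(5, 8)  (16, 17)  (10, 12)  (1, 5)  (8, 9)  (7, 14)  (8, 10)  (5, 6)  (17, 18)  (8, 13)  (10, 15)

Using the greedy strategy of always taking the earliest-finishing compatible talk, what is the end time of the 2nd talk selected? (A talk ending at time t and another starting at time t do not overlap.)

By end time: (1,5), (5,6), (5,8), (8,9), (8,10), (10,12), (8,13), (7,14), (10,15), (16,17), (17,18).
Pick (1,5); next start ≥ 5 → (5,6); next start ≥ 6 → (8,9); next start ≥ 9 → (10,12); next start ≥ 12 → (16,17); next start ≥ 17 → (17,18).
Selected: (1,5) (5,6) (8,9) (10,12) (16,17) (17,18)

6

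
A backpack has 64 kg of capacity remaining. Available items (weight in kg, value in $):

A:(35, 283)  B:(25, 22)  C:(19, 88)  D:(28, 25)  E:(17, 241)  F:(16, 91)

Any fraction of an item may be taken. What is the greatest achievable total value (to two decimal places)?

592.25

Ratios (sorted): E 14.18, A 8.09, F 5.69, C 4.63, D 0.89, B 0.88
take E (17 @ 241); take A (35 @ 283); take 12/16 of F → 68.25. Capacity used 64/64.
Total value = 592.25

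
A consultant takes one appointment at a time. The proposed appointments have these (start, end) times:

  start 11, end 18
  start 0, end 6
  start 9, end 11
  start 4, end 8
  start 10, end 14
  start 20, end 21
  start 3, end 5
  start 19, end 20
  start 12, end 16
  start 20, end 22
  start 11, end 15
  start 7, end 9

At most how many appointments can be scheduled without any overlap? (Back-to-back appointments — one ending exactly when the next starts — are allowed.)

6

Order by finish time; keep every interval that doesn't clash with the previous kept one.
Sorted by end: (3,5)  (0,6)  (4,8)  (7,9)  (9,11)  (10,14)  (11,15)  (12,16)  (11,18)  (19,20)  (20,21)  (20,22)
take (3,5); take (7,9); take (9,11); take (11,15); take (19,20); take (20,21); skip (20,22).
Selected 6 appointments.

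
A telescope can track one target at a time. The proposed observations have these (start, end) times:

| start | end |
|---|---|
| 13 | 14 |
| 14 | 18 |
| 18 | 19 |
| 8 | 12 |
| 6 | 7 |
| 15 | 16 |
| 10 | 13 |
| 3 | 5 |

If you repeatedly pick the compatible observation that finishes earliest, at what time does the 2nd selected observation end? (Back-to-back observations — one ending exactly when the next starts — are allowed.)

Sorted by end: (3,5)  (6,7)  (8,12)  (10,13)  (13,14)  (15,16)  (14,18)  (18,19)
take (3,5); take (6,7); take (8,12); take (13,14); take (15,16); take (18,19).
Selected: (3,5) (6,7) (8,12) (13,14) (15,16) (18,19)

7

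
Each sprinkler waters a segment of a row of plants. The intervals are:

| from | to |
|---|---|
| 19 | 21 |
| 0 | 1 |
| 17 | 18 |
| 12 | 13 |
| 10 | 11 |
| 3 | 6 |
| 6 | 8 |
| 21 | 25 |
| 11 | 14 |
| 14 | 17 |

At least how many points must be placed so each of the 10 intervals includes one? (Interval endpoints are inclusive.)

6

Sort by right endpoint; whenever an interval is uncovered, place a point at its right end.
Sorted: [0,1] [3,6] [6,8] [10,11] [12,13] [11,14] [14,17] [17,18] [19,21] [21,25]
{[0,1]} hit by 1; {[3,6],[6,8]} hit by 6; {[10,11]} hit by 11; {[12,13],[11,14]} hit by 13; {[14,17],[17,18]} hit by 17; {[19,21],[21,25]} hit by 21.
Points: 1, 6, 11, 13, 17, 21 (6 total).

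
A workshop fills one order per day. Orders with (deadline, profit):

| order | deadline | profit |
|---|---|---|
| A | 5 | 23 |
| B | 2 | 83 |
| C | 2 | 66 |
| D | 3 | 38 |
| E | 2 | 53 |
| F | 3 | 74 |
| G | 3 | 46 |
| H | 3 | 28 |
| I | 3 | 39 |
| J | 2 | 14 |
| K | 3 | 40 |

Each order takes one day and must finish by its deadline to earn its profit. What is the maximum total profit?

246

Profit order: B=83 F=74 C=66 E=53 G=46 K=40 I=39 D=38 H=28 A=23 J=14
Assign: B→slot 2, F→slot 3, C→slot 1, E skipped, G skipped, K skipped, I skipped, D skipped, H skipped, A→slot 5, J skipped.
Slots: [1:C] [2:B] [3:F] [5:A]
Profit = 66 + 83 + 74 + 23 = 246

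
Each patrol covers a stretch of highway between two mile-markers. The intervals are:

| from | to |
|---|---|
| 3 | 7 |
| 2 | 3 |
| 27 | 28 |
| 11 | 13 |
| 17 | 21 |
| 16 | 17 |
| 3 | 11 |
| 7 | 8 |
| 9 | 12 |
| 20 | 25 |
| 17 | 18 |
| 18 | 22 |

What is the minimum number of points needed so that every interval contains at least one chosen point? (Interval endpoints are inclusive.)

6

Sorted: [2,3] [3,7] [7,8] [3,11] [9,12] [11,13] [16,17] [17,18] [17,21] [18,22] [20,25] [27,28]
{[2,3],[3,7]} hit by 3; {[7,8],[3,11]} hit by 8; {[9,12],[11,13]} hit by 12; {[16,17],[17,18],[17,21]} hit by 17; {[18,22],[20,25]} hit by 22; {[27,28]} hit by 28.
Points: 3, 8, 12, 17, 22, 28 (6 total).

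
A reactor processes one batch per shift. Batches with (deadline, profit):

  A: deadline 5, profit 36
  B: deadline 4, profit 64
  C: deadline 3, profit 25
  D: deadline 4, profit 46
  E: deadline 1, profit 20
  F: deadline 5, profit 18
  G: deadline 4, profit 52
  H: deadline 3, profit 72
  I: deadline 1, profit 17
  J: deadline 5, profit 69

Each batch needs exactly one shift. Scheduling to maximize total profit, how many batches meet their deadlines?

5

Profit order: H=72 J=69 B=64 G=52 D=46 A=36 C=25 E=20 F=18 I=17
Assign: H→slot 3, J→slot 5, B→slot 4, G→slot 2, D→slot 1, A skipped, C skipped, E skipped, F skipped, I skipped.
Slots: [1:D] [2:G] [3:H] [4:B] [5:J]
5 of 10 scheduled.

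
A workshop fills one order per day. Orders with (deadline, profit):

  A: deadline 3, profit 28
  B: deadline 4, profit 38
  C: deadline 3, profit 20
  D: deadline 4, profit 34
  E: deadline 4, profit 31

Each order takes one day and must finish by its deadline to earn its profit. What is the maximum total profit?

131

Profit order: B=38 D=34 E=31 A=28 C=20
Assign: B→slot 4, D→slot 3, E→slot 2, A→slot 1, C skipped.
Slots: [1:A] [2:E] [3:D] [4:B]
Profit = 28 + 31 + 34 + 38 = 131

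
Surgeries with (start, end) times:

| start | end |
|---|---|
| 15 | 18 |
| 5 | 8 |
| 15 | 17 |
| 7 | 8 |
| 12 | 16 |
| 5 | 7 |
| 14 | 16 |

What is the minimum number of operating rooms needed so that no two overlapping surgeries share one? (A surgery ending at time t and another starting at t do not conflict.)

Events (time:±→running): 5:+→1 5:+→2 7:-→1 7:+→2 8:-→1 8:-→0 12:+→1 14:+→2 15:+→3 15:+→4 … peak 4.

4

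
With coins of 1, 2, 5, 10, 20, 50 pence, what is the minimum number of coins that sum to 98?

6

Use the largest denomination that fits, subtract, and repeat.
98 = 1×50 + 2×20 + 1×5 + 1×2 + 1×1
Total coins = 1 + 2 + 1 + 1 + 1 = 6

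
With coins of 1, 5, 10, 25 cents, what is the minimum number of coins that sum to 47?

5

47 = 1×25 + 2×10 + 2×1
Total coins = 1 + 2 + 2 = 5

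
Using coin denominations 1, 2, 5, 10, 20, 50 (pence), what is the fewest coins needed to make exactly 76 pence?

4

Greedy: take as many of the largest coin as possible, then repeat with the remainder.
76 − 1×50→26 − 1×20→6 − 1×5→1 − 1×1→0
Total coins = 1 + 1 + 1 + 1 = 4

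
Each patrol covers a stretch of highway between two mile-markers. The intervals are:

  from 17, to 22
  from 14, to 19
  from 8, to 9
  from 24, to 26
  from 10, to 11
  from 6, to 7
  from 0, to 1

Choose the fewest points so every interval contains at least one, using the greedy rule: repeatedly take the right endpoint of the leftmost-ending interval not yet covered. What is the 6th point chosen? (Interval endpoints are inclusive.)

Sort by right endpoint; whenever an interval is uncovered, place a point at its right end.
By right end: [0,1]  [6,7]  [8,9]  [10,11]  [14,19]  [17,22]  [24,26]
[0,1] uncovered → point at 1; [6,7] uncovered → point at 7; [8,9] uncovered → point at 9; [10,11] uncovered → point at 11; [14,19] uncovered → point at 19; [24,26] uncovered → point at 26.
Points: 1, 7, 9, 11, 19, 26 (6 total).

26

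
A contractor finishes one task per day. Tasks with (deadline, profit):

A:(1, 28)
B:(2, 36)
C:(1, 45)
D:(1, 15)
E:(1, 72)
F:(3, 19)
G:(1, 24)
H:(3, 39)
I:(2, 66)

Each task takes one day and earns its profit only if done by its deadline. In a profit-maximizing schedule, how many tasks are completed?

Profit order: E=72 I=66 C=45 H=39 B=36 A=28 G=24 F=19 D=15
Assign: E→slot 1, I→slot 2, C skipped, H→slot 3, B skipped, A skipped, G skipped, F skipped, D skipped.
Slots: [1:E] [2:I] [3:H]
3 of 9 scheduled.

3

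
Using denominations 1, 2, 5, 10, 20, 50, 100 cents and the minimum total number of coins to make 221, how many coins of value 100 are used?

Greedy: take as many of the largest coin as possible, then repeat with the remainder.
221 − 2×100→21 − 1×20→1 − 1×1→0
Count of 100: 2

2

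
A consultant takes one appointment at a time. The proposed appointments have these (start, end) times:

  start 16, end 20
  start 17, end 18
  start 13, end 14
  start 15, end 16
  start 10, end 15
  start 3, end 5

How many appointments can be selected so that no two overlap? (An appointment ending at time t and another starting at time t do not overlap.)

Greedy by earliest finish: after sorting by end time, pick each interval compatible with the last pick.
By end time: (3,5), (13,14), (10,15), (15,16), (17,18), (16,20).
Pick (3,5); next start ≥ 5 → (13,14); next start ≥ 14 → (15,16); next start ≥ 16 → (17,18).
Selected 4 appointments.

4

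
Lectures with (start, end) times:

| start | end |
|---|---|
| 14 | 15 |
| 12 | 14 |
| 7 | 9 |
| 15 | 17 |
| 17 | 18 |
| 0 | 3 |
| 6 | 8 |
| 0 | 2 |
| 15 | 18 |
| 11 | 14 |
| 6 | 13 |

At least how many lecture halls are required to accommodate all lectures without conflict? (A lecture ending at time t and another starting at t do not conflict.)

3

The answer is the maximum number of intervals overlapping at any instant.
starts: [0, 0, 6, 6, 7, 11, 12, 14, 15, 15, 17]
ends:   [2, 3, 8, 9, 13, 14, 14, 15, 17, 18, 18]
s0→1 s0→2 e2→1 e3→0 s6→1 s6→2 s7→3  — peak 3.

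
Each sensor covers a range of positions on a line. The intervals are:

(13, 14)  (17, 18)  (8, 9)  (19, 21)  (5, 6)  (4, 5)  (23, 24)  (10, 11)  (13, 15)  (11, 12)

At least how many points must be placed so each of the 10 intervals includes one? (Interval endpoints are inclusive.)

7

Sort by right endpoint; whenever an interval is uncovered, place a point at its right end.
By right end: [4,5]  [5,6]  [8,9]  [10,11]  [11,12]  [13,14]  [13,15]  [17,18]  [19,21]  [23,24]
[4,5] uncovered → point at 5; [8,9] uncovered → point at 9; [10,11] uncovered → point at 11; [13,14] uncovered → point at 14; [17,18] uncovered → point at 18; [19,21] uncovered → point at 21; [23,24] uncovered → point at 24.
Points: 5, 9, 11, 14, 18, 21, 24 (7 total).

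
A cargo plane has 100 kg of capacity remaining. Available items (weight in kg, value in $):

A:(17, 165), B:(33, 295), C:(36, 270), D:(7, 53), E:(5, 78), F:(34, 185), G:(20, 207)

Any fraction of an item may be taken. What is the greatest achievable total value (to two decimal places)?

Sort by value per unit weight and fill in that order.
Ratios (sorted): E 15.60, G 10.35, A 9.71, B 8.94, D 7.57, C 7.50, F 5.44
take E (5 @ 78); take G (20 @ 207); take A (17 @ 165); take B (33 @ 295); take D (7 @ 53); take 18/36 of C → 135.00. Capacity used 100/100.
Total value = 933.00

933.00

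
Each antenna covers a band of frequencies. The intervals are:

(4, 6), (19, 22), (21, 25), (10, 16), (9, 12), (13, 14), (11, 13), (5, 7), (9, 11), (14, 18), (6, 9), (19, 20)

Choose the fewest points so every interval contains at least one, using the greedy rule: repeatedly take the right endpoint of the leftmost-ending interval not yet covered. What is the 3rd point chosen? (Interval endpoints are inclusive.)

14

By right end: [4,6]  [5,7]  [6,9]  [9,11]  [9,12]  [11,13]  [13,14]  [10,16]  [14,18]  [19,20]  [19,22]  [21,25]
[4,6] uncovered → point at 6; [9,11] uncovered → point at 11; [13,14] uncovered → point at 14; [19,20] uncovered → point at 20; [21,25] uncovered → point at 25.
Points: 6, 11, 14, 20, 25 (5 total).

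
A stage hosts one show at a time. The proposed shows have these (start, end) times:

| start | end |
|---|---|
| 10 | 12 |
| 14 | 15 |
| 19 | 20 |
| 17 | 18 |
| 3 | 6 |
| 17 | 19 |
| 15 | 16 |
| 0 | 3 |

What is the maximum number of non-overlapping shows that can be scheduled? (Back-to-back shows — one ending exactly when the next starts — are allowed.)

Greedy by earliest finish: after sorting by end time, pick each interval compatible with the last pick.
Sorted by end: (0,3)  (3,6)  (10,12)  (14,15)  (15,16)  (17,18)  (17,19)  (19,20)
take (0,3); take (3,6); take (10,12); take (14,15); take (15,16); take (17,18); take (19,20).
Selected 7 shows.

7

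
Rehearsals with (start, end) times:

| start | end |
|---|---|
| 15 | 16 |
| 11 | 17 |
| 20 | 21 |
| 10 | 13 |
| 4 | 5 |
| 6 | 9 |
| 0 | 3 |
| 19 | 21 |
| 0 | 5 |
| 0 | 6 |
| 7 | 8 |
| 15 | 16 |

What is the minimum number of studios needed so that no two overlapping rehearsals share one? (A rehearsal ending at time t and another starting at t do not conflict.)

Count concurrent intervals with a sweep; the peak is the room count.
Events (time:±→running): 0:+→1 0:+→2 0:+→3 … peak 3.

3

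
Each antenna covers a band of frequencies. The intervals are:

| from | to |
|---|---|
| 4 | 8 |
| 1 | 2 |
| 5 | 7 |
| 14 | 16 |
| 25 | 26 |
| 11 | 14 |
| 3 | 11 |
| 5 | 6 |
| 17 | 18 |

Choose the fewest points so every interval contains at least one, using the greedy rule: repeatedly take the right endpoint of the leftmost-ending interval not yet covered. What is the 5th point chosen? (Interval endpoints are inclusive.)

By right end: [1,2]  [5,6]  [5,7]  [4,8]  [3,11]  [11,14]  [14,16]  [17,18]  [25,26]
[1,2] uncovered → point at 2; [5,6] uncovered → point at 6; [11,14] uncovered → point at 14; [17,18] uncovered → point at 18; [25,26] uncovered → point at 26.
Points: 2, 6, 14, 18, 26 (5 total).

26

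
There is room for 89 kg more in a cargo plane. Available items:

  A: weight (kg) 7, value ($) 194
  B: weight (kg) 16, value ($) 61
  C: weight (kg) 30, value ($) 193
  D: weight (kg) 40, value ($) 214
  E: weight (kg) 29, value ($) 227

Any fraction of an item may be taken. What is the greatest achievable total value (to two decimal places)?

Order: A (194/7=27.71) > E (227/29=7.83) > C (193/30=6.43) > D (214/40=5.35) > B (61/16=3.81)
Fill: take A (7 @ 194) → take E (29 @ 227) → take C (30 @ 193) → take 23/40 of D → 123.05; 89/89 used.
Total value = 737.05

737.05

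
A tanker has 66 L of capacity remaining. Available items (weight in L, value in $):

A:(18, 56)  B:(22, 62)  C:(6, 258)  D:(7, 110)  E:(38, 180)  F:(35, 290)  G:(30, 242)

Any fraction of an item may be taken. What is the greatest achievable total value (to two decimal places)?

Ratios (sorted): C 43.00, D 15.71, F 8.29, G 8.07, E 4.74, A 3.11, B 2.82
take C (6 @ 258); take D (7 @ 110); take F (35 @ 290); take 18/30 of G → 145.20. Capacity used 66/66.
Total value = 803.20

803.20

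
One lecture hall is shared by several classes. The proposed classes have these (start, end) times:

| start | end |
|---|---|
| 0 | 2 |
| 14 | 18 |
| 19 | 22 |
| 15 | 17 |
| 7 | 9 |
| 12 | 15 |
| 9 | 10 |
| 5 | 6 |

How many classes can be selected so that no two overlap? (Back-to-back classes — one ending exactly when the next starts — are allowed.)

Greedy by earliest finish: after sorting by end time, pick each interval compatible with the last pick.
Sorted by end: (0,2)  (5,6)  (7,9)  (9,10)  (12,15)  (15,17)  (14,18)  (19,22)
take (0,2); take (5,6); take (7,9); take (9,10); take (12,15); take (15,17); take (19,22).
Selected 7 classes.

7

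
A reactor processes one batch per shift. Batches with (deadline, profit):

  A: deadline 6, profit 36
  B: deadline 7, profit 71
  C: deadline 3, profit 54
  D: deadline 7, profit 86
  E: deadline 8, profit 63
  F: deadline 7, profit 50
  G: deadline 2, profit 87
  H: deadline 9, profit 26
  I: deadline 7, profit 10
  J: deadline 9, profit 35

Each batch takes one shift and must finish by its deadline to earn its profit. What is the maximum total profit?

508

Profit order: G=87 D=86 B=71 E=63 C=54 F=50 A=36 J=35 H=26 I=10
Assign: G→slot 2, D→slot 7, B→slot 6, E→slot 8, C→slot 3, F→slot 5, A→slot 4, J→slot 9, H→slot 1, I skipped.
Slots: [1:H] [2:G] [3:C] [4:A] [5:F] [6:B] [7:D] [8:E] [9:J]
Profit = 26 + 87 + 54 + 36 + 50 + 71 + 86 + 63 + 35 = 508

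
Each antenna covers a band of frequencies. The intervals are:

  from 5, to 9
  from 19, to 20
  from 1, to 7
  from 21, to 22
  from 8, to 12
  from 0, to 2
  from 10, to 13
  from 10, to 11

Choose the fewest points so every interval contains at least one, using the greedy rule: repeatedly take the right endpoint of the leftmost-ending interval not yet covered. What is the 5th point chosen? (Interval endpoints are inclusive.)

22

Sort by right endpoint; whenever an interval is uncovered, place a point at its right end.
By right end: [0,2]  [1,7]  [5,9]  [10,11]  [8,12]  [10,13]  [19,20]  [21,22]
[0,2] uncovered → point at 2; [5,9] uncovered → point at 9; [10,11] uncovered → point at 11; [19,20] uncovered → point at 20; [21,22] uncovered → point at 22.
Points: 2, 9, 11, 20, 22 (5 total).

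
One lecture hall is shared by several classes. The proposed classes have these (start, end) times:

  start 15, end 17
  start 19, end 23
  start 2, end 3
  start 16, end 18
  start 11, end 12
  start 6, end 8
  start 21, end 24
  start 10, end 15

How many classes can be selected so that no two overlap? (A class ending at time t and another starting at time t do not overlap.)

5

Greedy by earliest finish: after sorting by end time, pick each interval compatible with the last pick.
By end time: (2,3), (6,8), (11,12), (10,15), (15,17), (16,18), (19,23), (21,24).
Pick (2,3); next start ≥ 3 → (6,8); next start ≥ 8 → (11,12); next start ≥ 12 → (15,17); next start ≥ 17 → (19,23).
Selected 5 classes.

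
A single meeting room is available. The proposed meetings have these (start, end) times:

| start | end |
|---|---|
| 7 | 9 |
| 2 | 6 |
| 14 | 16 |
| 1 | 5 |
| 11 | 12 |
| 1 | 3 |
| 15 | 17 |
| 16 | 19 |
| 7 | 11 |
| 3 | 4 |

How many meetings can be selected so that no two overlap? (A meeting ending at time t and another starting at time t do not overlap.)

6

By end time: (1,3), (3,4), (1,5), (2,6), (7,9), (7,11), (11,12), (14,16), (15,17), (16,19).
Pick (1,3); next start ≥ 3 → (3,4); next start ≥ 4 → (7,9); next start ≥ 9 → (11,12); next start ≥ 12 → (14,16); next start ≥ 16 → (16,19).
Selected 6 meetings.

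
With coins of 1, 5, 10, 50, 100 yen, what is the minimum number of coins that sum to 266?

266 = 2×100 + 1×50 + 1×10 + 1×5 + 1×1
Total coins = 2 + 1 + 1 + 1 + 1 = 6

6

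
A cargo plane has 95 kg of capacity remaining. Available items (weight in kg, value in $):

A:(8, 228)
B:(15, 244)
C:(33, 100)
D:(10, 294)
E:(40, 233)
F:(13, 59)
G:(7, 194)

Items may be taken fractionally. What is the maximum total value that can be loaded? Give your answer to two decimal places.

1258.06

Greedy by value/weight ratio, highest first.
Order: D (294/10=29.40) > A (228/8=28.50) > G (194/7=27.71) > B (244/15=16.27) > E (233/40=5.83) > F (59/13=4.54) > C (100/33=3.03)
Fill: take D (10 @ 294) → take A (8 @ 228) → take G (7 @ 194) → take B (15 @ 244) → take E (40 @ 233) → take F (13 @ 59) → take 2/33 of C → 6.06; 95/95 used.
Total value = 1258.06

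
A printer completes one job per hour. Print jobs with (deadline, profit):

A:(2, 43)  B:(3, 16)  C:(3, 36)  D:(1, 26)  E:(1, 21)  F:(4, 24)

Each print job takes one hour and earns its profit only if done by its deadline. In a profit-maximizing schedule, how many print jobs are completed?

Take jobs in profit order; each goes to the latest open slot no later than its deadline.
By profit: A(d2,43), C(d3,36), D(d1,26), F(d4,24), E(d1,21), B(d3,16)
A→slot 2; C→slot 3; D→slot 1; F→slot 4; E skipped; B skipped.
4 of 6 scheduled.

4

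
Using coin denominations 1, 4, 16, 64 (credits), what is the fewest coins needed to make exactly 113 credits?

5

113 − 1×64→49 − 3×16→1 − 1×1→0
Total coins = 1 + 3 + 1 = 5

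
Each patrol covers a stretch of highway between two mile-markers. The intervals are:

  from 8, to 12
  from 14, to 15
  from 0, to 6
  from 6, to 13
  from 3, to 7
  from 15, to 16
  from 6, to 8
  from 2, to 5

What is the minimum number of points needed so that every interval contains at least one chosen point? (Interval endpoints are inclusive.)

3

Sorted: [2,5] [0,6] [3,7] [6,8] [8,12] [6,13] [14,15] [15,16]
{[2,5],[0,6],[3,7]} hit by 5; {[6,8],[8,12],[6,13]} hit by 8; {[14,15],[15,16]} hit by 15.
Points: 5, 8, 15 (3 total).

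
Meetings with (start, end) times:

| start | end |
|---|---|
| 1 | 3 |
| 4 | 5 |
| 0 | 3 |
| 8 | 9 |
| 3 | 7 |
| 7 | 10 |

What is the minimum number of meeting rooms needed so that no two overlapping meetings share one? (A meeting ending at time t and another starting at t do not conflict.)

Events (time:±→running): 0:+→1 1:+→2 … peak 2.

2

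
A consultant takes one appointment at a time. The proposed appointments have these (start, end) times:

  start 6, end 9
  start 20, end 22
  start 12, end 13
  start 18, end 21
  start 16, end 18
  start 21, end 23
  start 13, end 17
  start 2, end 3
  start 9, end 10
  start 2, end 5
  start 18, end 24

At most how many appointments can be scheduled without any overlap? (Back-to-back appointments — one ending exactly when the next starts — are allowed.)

7

By end time: (2,3), (2,5), (6,9), (9,10), (12,13), (13,17), (16,18), (18,21), (20,22), (21,23), (18,24).
Pick (2,3); next start ≥ 3 → (6,9); next start ≥ 9 → (9,10); next start ≥ 10 → (12,13); next start ≥ 13 → (13,17); next start ≥ 17 → (18,21); next start ≥ 21 → (21,23).
Selected 7 appointments.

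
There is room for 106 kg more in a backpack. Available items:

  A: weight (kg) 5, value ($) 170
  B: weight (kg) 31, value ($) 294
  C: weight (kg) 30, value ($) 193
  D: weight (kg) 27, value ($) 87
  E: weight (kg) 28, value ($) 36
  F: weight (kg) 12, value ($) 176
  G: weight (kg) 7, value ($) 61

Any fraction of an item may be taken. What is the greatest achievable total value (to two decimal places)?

Order: A (170/5=34.00) > F (176/12=14.67) > B (294/31=9.48) > G (61/7=8.71) > C (193/30=6.43) > D (87/27=3.22) > E (36/28=1.29)
Fill: take A (5 @ 170) → take F (12 @ 176) → take B (31 @ 294) → take G (7 @ 61) → take C (30 @ 193) → take 21/27 of D → 67.67; 106/106 used.
Total value = 961.67

961.67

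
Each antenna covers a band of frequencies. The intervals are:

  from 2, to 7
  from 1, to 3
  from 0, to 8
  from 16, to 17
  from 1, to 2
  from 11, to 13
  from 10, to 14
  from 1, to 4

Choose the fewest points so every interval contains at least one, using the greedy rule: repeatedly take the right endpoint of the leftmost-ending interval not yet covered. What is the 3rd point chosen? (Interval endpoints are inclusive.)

Sort by right endpoint; whenever an interval is uncovered, place a point at its right end.
Sorted: [1,2] [1,3] [1,4] [2,7] [0,8] [11,13] [10,14] [16,17]
{[1,2],[1,3],[1,4],[2,7],[0,8]} hit by 2; {[11,13],[10,14]} hit by 13; {[16,17]} hit by 17.
Points: 2, 13, 17 (3 total).

17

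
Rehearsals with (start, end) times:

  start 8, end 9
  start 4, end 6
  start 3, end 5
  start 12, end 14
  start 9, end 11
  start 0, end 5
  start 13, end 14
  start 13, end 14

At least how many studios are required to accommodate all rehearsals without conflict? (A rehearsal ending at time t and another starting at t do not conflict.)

The answer is the maximum number of intervals overlapping at any instant.
Events (time:±→running): 0:+→1 3:+→2 4:+→3 … peak 3.

3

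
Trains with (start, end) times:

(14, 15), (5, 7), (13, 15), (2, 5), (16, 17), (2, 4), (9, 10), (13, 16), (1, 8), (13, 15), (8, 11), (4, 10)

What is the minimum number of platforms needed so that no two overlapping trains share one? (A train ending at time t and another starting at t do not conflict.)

4

starts: [1, 2, 2, 4, 5, 8, 9, 13, 13, 13, 14, 16]
ends:   [4, 5, 7, 8, 10, 10, 11, 15, 15, 15, 16, 17]
s1→1 s2→2 s2→3 e4→2 s4→3 e5→2 s5→3 e7→2 e8→1 s8→2 s9→3 e10→2 e10→1 e11→0 s13→1 s13→2 s13→3 s14→4  — peak 4.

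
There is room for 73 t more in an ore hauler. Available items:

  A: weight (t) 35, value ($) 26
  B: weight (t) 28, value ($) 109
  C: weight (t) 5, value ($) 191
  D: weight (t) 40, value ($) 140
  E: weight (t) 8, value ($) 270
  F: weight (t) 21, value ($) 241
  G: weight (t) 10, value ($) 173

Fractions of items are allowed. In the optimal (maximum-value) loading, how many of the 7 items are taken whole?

Greedy by value/weight ratio, highest first.
Order: C (191/5=38.20) > E (270/8=33.75) > G (173/10=17.30) > F (241/21=11.48) > B (109/28=3.89) > D (140/40=3.50) > A (26/35=0.74)
Fill: take C (5 @ 191) → take E (8 @ 270) → take G (10 @ 173) → take F (21 @ 241) → take B (28 @ 109) → take 1/40 of D → 3.50; 73/73 used.
5 item(s) taken whole; one partial (take 1/40 of D).

5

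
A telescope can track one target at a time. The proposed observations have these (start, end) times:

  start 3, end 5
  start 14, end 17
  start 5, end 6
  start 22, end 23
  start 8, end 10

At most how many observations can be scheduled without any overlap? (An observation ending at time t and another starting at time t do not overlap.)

5

Sort by end time and greedily take each interval whose start is ≥ the last chosen end.
Sorted by end: (3,5)  (5,6)  (8,10)  (14,17)  (22,23)
take (3,5); take (5,6); take (8,10); take (14,17); take (22,23).
Selected 5 observations.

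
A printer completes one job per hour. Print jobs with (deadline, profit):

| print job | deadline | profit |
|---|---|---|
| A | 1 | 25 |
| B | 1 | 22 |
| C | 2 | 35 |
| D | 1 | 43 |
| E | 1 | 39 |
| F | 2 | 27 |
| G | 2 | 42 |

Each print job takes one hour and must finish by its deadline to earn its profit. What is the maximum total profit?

85

Take jobs in profit order; each goes to the latest open slot no later than its deadline.
Profit order: D=43 G=42 E=39 C=35 F=27 A=25 B=22
Assign: D→slot 1, G→slot 2, E skipped, C skipped, F skipped, A skipped, B skipped.
Slots: [1:D] [2:G]
Profit = 43 + 42 = 85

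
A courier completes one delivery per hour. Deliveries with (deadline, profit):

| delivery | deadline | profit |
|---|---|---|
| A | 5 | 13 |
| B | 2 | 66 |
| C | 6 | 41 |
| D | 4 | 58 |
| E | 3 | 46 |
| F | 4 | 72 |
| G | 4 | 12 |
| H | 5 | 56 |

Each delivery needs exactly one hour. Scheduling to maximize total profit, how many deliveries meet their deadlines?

Sort by profit descending; place each in the latest free slot ≤ its deadline.
By profit: F(d4,72), B(d2,66), D(d4,58), H(d5,56), E(d3,46), C(d6,41), A(d5,13), G(d4,12)
F→slot 4; B→slot 2; D→slot 3; H→slot 5; E→slot 1; C→slot 6; A skipped; G skipped.
6 of 8 scheduled.

6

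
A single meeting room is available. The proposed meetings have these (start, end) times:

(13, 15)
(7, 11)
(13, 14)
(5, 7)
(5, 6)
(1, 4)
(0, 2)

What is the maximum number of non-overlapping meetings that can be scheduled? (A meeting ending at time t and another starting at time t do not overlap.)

Greedy by earliest finish: after sorting by end time, pick each interval compatible with the last pick.
Sorted by end: (0,2)  (1,4)  (5,6)  (5,7)  (7,11)  (13,14)  (13,15)
take (0,2); take (5,6); take (7,11); take (13,14); skip (13,15).
Selected 4 meetings.

4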